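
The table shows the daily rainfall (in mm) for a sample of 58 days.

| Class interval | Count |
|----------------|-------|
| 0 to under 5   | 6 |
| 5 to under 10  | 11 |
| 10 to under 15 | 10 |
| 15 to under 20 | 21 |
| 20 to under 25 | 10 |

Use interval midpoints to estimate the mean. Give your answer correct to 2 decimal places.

14.05

Midpoints: 2.5, 7.5, 12.5, 17.5, 22.5
Σfm = 6×2.5 + 11×7.5 + 10×12.5 + 21×17.5 + 10×22.5 = 815
n = Σf = 58
Mean = 815 / 58 = 14.0517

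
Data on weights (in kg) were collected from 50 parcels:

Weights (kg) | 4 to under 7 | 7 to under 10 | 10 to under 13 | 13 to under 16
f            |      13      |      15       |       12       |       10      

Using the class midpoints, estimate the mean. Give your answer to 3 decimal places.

Midpoints: 5.5, 8.5, 11.5, 14.5
Σfm = 13×5.5 + 15×8.5 + 12×11.5 + 10×14.5 = 482
n = Σf = 50
Mean = 482 / 50 = 9.6400

9.640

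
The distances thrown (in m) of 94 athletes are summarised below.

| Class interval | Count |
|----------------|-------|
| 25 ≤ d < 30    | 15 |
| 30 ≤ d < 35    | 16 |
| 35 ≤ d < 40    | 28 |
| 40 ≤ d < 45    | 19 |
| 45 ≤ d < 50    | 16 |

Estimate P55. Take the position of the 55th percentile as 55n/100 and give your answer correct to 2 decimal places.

38.70

Cumulative frequencies: 15, 31, 59, 78, 94
n = 94; position = 55n/100 = 51.7.
This falls in the class 35 ≤ d < 40: L = 35, F = 31, f = 28, h = 5.
55th percentile ≈ 35 + ((51.7 − 31) / 28) × 5 = 38.6964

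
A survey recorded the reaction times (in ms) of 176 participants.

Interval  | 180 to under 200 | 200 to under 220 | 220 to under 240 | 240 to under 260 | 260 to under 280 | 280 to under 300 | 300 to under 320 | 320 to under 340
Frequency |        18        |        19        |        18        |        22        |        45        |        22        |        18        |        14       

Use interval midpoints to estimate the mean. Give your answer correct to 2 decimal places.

260.11

Midpoints: 190, 210, 230, 250, 270, 290, 310, 330
Σfm = 18×190 + 19×210 + 18×230 + 22×250 + 45×270 + 22×290 + 18×310 + 14×330 = 45780
n = Σf = 176
Mean = 45780 / 176 = 260.1136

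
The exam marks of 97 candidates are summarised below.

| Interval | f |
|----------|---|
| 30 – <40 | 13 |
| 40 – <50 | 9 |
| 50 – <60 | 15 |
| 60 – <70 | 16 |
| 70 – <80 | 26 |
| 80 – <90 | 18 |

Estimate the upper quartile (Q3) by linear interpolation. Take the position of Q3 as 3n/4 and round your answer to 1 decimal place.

Cumulative frequencies: 13, 22, 37, 53, 79, 97
n = 97; position = 3n/4 = 72.75.
This falls in the class 70 – <80: L = 70, F = 53, f = 26, h = 10.
Upper quartile ≈ 70 + ((72.75 − 53) / 26) × 10 = 77.5962

77.6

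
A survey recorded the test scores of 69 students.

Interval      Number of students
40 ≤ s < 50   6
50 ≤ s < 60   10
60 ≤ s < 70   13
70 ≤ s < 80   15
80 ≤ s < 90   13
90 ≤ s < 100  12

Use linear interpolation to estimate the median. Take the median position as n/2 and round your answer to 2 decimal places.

Cumulative frequencies: 6, 16, 29, 44, 57, 69
n = 69; position = n/2 = 34.5.
This falls in the class 70 ≤ s < 80: L = 70, F = 29, f = 15, h = 10.
Median ≈ 70 + ((34.5 − 29) / 15) × 10 = 73.6667

73.67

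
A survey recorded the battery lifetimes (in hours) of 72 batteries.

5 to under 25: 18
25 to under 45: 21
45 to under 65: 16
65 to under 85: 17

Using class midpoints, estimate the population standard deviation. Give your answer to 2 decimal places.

22.08

Midpoints: 15, 35, 55, 75
n = 72, Σfm = 3160, mean = 43.8889
Σfm² = 173800
Σf(m − x̄)² = Σfm² − (Σfm)²/n = 173800 − 3160²/72 = 35111.1111
Population variance = 35111.1111 / 72 = 487.6543
Standard deviation = √487.6543 = 22.0829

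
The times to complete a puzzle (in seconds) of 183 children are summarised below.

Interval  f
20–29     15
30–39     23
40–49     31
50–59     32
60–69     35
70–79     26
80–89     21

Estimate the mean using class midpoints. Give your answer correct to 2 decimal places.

56.03

Midpoints: 24.5, 34.5, 44.5, 54.5, 64.5, 74.5, 84.5
Σfm = 15×24.5 + 23×34.5 + 31×44.5 + 32×54.5 + 35×64.5 + 26×74.5 + 21×84.5 = 10253.5
n = Σf = 183
Mean = 10253.5 / 183 = 56.0301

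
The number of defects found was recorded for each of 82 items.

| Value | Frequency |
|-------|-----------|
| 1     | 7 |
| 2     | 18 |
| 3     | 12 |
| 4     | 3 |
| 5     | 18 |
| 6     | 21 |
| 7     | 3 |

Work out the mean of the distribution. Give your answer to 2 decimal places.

Values: 1, 2, 3, 4, 5, 6, 7
Σfx = 7×1 + 18×2 + 12×3 + 3×4 + 18×5 + 21×6 + 3×7 = 328
n = Σf = 82
Mean = 328 / 82 = 4.0000

4.00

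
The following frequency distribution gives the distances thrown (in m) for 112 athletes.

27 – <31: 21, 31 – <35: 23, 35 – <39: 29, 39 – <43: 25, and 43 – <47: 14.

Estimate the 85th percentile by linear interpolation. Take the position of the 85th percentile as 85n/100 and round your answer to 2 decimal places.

42.55

Cumulative frequencies: 21, 44, 73, 98, 112
n = 112; position = 85n/100 = 95.2.
This falls in the class 39 – <43: L = 39, F = 73, f = 25, h = 4.
85th percentile ≈ 39 + ((95.2 − 73) / 25) × 4 = 42.5520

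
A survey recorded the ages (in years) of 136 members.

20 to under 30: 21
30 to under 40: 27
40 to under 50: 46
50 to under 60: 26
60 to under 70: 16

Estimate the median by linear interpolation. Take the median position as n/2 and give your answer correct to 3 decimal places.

44.348

Cumulative frequencies: 21, 48, 94, 120, 136
n = 136; position = n/2 = 68.
This falls in the class 40 to under 50: L = 40, F = 48, f = 46, h = 10.
Median ≈ 40 + ((68 − 48) / 46) × 10 = 44.3478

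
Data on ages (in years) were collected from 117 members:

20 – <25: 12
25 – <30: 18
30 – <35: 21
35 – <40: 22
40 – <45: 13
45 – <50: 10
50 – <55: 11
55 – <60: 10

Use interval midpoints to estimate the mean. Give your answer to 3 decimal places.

Midpoints: 22.5, 27.5, 32.5, 37.5, 42.5, 47.5, 52.5, 57.5
Σfm = 12×22.5 + 18×27.5 + 21×32.5 + 22×37.5 + 13×42.5 + 10×47.5 + 11×52.5 + 10×57.5 = 4452.5
n = Σf = 117
Mean = 4452.5 / 117 = 38.0556

38.056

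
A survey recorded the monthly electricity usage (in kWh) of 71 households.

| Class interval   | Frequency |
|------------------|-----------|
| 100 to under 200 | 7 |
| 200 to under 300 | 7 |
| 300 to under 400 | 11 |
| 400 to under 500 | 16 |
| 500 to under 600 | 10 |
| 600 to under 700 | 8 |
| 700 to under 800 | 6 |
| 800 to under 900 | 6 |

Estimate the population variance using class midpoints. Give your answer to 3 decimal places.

Midpoints: 150, 250, 350, 450, 550, 650, 750, 850
n = 71, Σfm = 34150, mean = 480.9859
Σfm² = 19297500
Σf(m − x̄)² = Σfm² − (Σfm)²/n = 19297500 − 34150²/71 = 2871830.9859
Population variance = 2871830.9859 / 71 = 40448.3237

40448.324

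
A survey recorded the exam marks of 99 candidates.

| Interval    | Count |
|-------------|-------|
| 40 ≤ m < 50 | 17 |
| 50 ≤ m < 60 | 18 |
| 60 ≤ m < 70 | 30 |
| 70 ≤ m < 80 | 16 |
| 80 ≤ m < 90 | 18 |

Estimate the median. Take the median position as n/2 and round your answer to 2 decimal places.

64.83

Cumulative frequencies: 17, 35, 65, 81, 99
n = 99; position = n/2 = 49.5.
This falls in the class 60 ≤ m < 70: L = 60, F = 35, f = 30, h = 10.
Median ≈ 60 + ((49.5 − 35) / 30) × 10 = 64.8333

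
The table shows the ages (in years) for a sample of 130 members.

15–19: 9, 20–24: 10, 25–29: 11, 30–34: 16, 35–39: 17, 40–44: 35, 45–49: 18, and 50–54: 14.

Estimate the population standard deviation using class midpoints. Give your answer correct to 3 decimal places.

Midpoints: 17, 22, 27, 32, 37, 42, 47, 52
n = 130, Σfm = 4855, mean = 37.3462
Σfm² = 194475
Σf(m − x̄)² = Σfm² − (Σfm)²/n = 194475 − 4855²/130 = 13159.4231
Population variance = 13159.4231 / 130 = 101.2263
Standard deviation = √101.2263 = 10.0611

10.061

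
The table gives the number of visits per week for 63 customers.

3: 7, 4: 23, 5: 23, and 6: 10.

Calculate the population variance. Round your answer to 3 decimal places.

Values: 3, 4, 5, 6
n = 63, Σfx = 288, mean = 4.5714
Σfx² = 1366
Σf(x − x̄)² = Σfx² − (Σfx)²/n = 1366 − 288²/63 = 49.4286
Population variance = 49.4286 / 63 = 0.7846

0.785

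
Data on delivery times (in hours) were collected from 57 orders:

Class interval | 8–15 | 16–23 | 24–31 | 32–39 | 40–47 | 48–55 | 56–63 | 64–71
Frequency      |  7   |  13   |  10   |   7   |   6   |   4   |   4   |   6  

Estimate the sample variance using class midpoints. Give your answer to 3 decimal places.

317.875

Midpoints: 11.5, 19.5, 27.5, 35.5, 43.5, 51.5, 59.5, 67.5
n = 57, Σfm = 1967.5, mean = 34.5175
Σfm² = 85714.25
Σf(m − x̄)² = Σfm² − (Σfm)²/n = 85714.25 − 1967.5²/57 = 17800.9825
Sample variance = 17800.9825 / 56 = 317.8747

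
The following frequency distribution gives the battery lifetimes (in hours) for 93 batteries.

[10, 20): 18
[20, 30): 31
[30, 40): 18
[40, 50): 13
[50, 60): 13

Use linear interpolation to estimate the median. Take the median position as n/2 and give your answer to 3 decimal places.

Cumulative frequencies: 18, 49, 67, 80, 93
n = 93; position = n/2 = 46.5.
This falls in the class [20, 30): L = 20, F = 18, f = 31, h = 10.
Median ≈ 20 + ((46.5 − 18) / 31) × 10 = 29.1935

29.194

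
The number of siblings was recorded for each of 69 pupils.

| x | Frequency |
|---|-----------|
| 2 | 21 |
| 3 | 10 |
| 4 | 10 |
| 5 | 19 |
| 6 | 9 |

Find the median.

Cumulative frequencies: 21, 31, 41, 60, 69
n = 69, so the median is the value in position (n+1)/2 = 35.
Position 35 falls at value 4.

4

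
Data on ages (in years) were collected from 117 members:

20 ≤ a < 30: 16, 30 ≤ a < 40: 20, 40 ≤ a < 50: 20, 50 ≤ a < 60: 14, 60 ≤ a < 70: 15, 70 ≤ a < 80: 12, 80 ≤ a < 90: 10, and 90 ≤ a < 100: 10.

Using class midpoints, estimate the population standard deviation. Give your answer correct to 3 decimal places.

21.819

Midpoints: 25, 35, 45, 55, 65, 75, 85, 95
n = 117, Σfm = 6445, mean = 55.0855
Σfm² = 410725
Σf(m − x̄)² = Σfm² − (Σfm)²/n = 410725 − 6445²/117 = 55699.1453
Population variance = 55699.1453 / 117 = 476.0611
Standard deviation = √476.0611 = 21.8188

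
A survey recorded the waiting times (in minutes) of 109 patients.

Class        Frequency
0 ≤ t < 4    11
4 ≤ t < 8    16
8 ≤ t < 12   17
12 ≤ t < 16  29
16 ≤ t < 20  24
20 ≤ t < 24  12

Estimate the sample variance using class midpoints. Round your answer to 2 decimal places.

35.76

Midpoints: 2, 6, 10, 14, 18, 22
n = 109, Σfm = 1390, mean = 12.7523
Σfm² = 21588
Σf(m − x̄)² = Σfm² − (Σfm)²/n = 21588 − 1390²/109 = 3862.3119
Sample variance = 3862.3119 / 108 = 35.7621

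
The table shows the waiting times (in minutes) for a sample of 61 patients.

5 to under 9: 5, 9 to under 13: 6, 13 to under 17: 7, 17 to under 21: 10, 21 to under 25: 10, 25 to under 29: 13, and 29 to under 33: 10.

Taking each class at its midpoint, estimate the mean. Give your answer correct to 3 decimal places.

21.098

Midpoints: 7, 11, 15, 19, 23, 27, 31
Σfm = 5×7 + 6×11 + 7×15 + 10×19 + 10×23 + 13×27 + 10×31 = 1287
n = Σf = 61
Mean = 1287 / 61 = 21.0984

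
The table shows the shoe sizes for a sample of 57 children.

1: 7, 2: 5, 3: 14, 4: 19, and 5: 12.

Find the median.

Cumulative frequencies: 7, 12, 26, 45, 57
n = 57, so the median is the value in position (n+1)/2 = 29.
Position 29 falls at value 4.

4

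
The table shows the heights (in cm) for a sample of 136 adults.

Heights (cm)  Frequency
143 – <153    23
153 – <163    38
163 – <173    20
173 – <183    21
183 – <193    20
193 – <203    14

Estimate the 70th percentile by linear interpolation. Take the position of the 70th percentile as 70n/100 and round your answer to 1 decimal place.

179.8

Cumulative frequencies: 23, 61, 81, 102, 122, 136
n = 136; position = 70n/100 = 95.2.
This falls in the class 173 – <183: L = 173, F = 81, f = 21, h = 10.
70th percentile ≈ 173 + ((95.2 − 81) / 21) × 10 = 179.7619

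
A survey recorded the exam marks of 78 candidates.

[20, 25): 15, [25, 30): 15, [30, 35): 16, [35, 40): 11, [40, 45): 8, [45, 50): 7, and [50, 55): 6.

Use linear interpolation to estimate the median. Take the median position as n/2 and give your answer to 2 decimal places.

Cumulative frequencies: 15, 30, 46, 57, 65, 72, 78
n = 78; position = n/2 = 39.
This falls in the class [30, 35): L = 30, F = 30, f = 16, h = 5.
Median ≈ 30 + ((39 − 30) / 16) × 5 = 32.8125

32.81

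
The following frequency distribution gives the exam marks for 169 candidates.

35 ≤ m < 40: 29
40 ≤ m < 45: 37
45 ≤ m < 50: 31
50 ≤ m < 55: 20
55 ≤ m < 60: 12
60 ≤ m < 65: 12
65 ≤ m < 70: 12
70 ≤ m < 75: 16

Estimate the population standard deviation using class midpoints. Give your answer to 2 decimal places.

11.18

Midpoints: 37.5, 42.5, 47.5, 52.5, 57.5, 62.5, 67.5, 72.5
n = 169, Σfm = 8592.5, mean = 50.8432
Σfm² = 458006.25
Σf(m − x̄)² = Σfm² − (Σfm)²/n = 458006.25 − 8592.5²/169 = 21136.0947
Population variance = 21136.0947 / 169 = 125.0656
Standard deviation = √125.0656 = 11.1833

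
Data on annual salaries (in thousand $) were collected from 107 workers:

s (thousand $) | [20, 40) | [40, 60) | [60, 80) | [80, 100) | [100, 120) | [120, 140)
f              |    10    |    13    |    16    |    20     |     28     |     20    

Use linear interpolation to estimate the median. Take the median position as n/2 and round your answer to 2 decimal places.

94.50

Cumulative frequencies: 10, 23, 39, 59, 87, 107
n = 107; position = n/2 = 53.5.
This falls in the class [80, 100): L = 80, F = 39, f = 20, h = 20.
Median ≈ 80 + ((53.5 − 39) / 20) × 20 = 94.5000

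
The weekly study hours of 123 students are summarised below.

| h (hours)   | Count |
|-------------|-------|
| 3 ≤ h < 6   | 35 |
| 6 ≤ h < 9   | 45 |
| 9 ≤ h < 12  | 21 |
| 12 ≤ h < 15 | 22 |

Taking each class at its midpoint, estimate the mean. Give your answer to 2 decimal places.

8.23

Midpoints: 4.5, 7.5, 10.5, 13.5
Σfm = 35×4.5 + 45×7.5 + 21×10.5 + 22×13.5 = 1012.5
n = Σf = 123
Mean = 1012.5 / 123 = 8.2317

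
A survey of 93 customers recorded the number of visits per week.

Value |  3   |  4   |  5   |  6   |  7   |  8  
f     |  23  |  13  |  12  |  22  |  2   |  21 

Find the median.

Cumulative frequencies: 23, 36, 48, 70, 72, 93
n = 93, so the median is the value in position (n+1)/2 = 47.
Position 47 falls at value 5.

5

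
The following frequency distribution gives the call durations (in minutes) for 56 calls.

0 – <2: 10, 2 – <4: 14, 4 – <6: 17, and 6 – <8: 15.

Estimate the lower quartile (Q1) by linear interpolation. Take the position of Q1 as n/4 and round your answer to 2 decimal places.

Cumulative frequencies: 10, 24, 41, 56
n = 56; position = n/4 = 14.
This falls in the class 2 – <4: L = 2, F = 10, f = 14, h = 2.
Lower quartile ≈ 2 + ((14 − 10) / 14) × 2 = 2.5714

2.57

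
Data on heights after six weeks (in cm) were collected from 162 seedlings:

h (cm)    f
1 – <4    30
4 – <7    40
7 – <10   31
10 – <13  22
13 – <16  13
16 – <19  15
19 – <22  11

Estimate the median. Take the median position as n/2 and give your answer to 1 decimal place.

Cumulative frequencies: 30, 70, 101, 123, 136, 151, 162
n = 162; position = n/2 = 81.
This falls in the class 7 – <10: L = 7, F = 70, f = 31, h = 3.
Median ≈ 7 + ((81 − 70) / 31) × 3 = 8.0645

8.1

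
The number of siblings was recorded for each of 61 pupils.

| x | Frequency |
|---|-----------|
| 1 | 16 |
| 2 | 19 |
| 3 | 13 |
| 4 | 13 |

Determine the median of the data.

2

Cumulative frequencies: 16, 35, 48, 61
n = 61, so the median is the value in position (n+1)/2 = 31.
Position 31 falls at value 2.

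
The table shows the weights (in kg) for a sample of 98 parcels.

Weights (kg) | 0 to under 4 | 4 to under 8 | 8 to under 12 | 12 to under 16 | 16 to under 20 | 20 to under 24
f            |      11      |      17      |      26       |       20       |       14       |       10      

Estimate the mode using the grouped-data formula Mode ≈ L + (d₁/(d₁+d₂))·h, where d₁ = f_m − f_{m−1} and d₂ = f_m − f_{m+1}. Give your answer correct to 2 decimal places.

Modal class: 8 to under 12 (highest frequency 26).
d₁ = 26 − 17 = 9, d₂ = 26 − 20 = 6
Mode ≈ 8 + (9/(9+6)) × 4 = 8 + 2.4000 = 10.4000

10.40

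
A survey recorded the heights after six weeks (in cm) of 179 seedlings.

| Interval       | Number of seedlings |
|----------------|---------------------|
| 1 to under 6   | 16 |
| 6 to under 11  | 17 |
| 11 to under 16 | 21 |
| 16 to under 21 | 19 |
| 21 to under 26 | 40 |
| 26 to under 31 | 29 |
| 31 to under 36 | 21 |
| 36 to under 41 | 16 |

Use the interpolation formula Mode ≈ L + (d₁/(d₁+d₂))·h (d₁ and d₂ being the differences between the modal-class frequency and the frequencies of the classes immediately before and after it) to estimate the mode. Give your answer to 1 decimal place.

Modal class: 21 to under 26 (highest frequency 40).
d₁ = 40 − 19 = 21, d₂ = 40 − 29 = 11
Mode ≈ 21 + (21/(21+11)) × 5 = 21 + 3.2812 = 24.2812

24.3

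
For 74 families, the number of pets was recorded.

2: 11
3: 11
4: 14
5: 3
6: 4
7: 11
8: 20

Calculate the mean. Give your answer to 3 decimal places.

Values: 2, 3, 4, 5, 6, 7, 8
Σfx = 11×2 + 11×3 + 14×4 + 3×5 + 4×6 + 11×7 + 20×8 = 387
n = Σf = 74
Mean = 387 / 74 = 5.2297

5.230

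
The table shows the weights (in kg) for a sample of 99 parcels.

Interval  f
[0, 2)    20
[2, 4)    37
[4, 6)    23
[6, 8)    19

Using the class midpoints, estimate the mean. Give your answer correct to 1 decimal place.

Midpoints: 1, 3, 5, 7
Σfm = 20×1 + 37×3 + 23×5 + 19×7 = 379
n = Σf = 99
Mean = 379 / 99 = 3.8283

3.8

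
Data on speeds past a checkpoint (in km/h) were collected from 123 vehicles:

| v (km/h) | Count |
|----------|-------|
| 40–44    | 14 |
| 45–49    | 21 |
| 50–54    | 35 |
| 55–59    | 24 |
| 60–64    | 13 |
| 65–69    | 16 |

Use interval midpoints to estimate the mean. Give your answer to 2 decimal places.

Midpoints: 42, 47, 52, 57, 62, 67
Σfm = 14×42 + 21×47 + 35×52 + 24×57 + 13×62 + 16×67 = 6641
n = Σf = 123
Mean = 6641 / 123 = 53.9919

53.99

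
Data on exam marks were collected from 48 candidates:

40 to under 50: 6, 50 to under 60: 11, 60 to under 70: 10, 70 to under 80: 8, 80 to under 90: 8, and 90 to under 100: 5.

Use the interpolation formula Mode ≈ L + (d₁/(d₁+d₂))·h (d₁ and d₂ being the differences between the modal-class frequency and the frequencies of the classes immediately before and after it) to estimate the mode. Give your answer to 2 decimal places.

58.33

Modal class: 50 to under 60 (highest frequency 11).
d₁ = 11 − 6 = 5, d₂ = 11 − 10 = 1
Mode ≈ 50 + (5/(5+1)) × 10 = 50 + 8.3333 = 58.3333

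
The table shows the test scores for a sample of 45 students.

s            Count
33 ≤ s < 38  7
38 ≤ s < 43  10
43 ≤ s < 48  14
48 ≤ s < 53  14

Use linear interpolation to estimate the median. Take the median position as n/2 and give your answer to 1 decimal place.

Cumulative frequencies: 7, 17, 31, 45
n = 45; position = n/2 = 22.5.
This falls in the class 43 ≤ s < 48: L = 43, F = 17, f = 14, h = 5.
Median ≈ 43 + ((22.5 − 17) / 14) × 5 = 44.9643

45.0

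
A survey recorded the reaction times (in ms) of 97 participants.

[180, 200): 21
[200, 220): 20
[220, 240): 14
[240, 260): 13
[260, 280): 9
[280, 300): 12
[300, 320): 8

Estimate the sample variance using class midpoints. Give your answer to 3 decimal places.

1562.027

Midpoints: 190, 210, 230, 250, 270, 290, 310
n = 97, Σfm = 23050, mean = 237.6289
Σfm² = 5627300
Σf(m − x̄)² = Σfm² − (Σfm)²/n = 5627300 − 23050²/97 = 149954.6392
Sample variance = 149954.6392 / 96 = 1562.0275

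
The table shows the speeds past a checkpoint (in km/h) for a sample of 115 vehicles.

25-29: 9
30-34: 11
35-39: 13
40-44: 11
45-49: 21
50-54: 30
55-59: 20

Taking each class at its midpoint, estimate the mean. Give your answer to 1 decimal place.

45.4

Midpoints: 27, 32, 37, 42, 47, 52, 57
Σfm = 9×27 + 11×32 + 13×37 + 11×42 + 21×47 + 30×52 + 20×57 = 5225
n = Σf = 115
Mean = 5225 / 115 = 45.4348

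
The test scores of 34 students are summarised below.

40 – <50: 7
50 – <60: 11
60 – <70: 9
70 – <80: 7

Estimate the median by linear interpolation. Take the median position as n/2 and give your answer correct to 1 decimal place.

Cumulative frequencies: 7, 18, 27, 34
n = 34; position = n/2 = 17.
This falls in the class 50 – <60: L = 50, F = 7, f = 11, h = 10.
Median ≈ 50 + ((17 − 7) / 11) × 10 = 59.0909

59.1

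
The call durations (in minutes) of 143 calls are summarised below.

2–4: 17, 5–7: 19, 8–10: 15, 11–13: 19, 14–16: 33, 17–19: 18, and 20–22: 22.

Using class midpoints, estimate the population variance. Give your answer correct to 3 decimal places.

Midpoints: 3, 6, 9, 12, 15, 18, 21
n = 143, Σfm = 1809, mean = 12.6503
Σfm² = 27747
Σf(m − x̄)² = Σfm² − (Σfm)²/n = 27747 − 1809²/143 = 4862.5175
Population variance = 4862.5175 / 143 = 34.0036

34.004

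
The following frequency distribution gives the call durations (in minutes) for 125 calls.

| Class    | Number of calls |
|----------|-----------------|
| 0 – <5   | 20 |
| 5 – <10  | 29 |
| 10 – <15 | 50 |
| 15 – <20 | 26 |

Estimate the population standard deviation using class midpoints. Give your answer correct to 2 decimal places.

Midpoints: 2.5, 7.5, 12.5, 17.5
n = 125, Σfm = 1347.5, mean = 10.7800
Σfm² = 17531.25
Σf(m − x̄)² = Σfm² − (Σfm)²/n = 17531.25 − 1347.5²/125 = 3005.2000
Population variance = 3005.2000 / 125 = 24.0416
Standard deviation = √24.0416 = 4.9032

4.90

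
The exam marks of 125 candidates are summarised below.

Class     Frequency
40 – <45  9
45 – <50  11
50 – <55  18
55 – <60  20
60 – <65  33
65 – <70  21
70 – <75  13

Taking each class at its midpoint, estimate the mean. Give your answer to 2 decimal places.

59.38

Midpoints: 42.5, 47.5, 52.5, 57.5, 62.5, 67.5, 72.5
Σfm = 9×42.5 + 11×47.5 + 18×52.5 + 20×57.5 + 33×62.5 + 21×67.5 + 13×72.5 = 7422.5
n = Σf = 125
Mean = 7422.5 / 125 = 59.3800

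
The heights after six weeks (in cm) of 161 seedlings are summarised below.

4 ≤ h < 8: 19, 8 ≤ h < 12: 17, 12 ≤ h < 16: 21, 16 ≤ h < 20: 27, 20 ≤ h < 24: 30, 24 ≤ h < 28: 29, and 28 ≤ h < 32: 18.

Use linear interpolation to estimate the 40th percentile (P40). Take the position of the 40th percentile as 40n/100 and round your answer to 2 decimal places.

Cumulative frequencies: 19, 36, 57, 84, 114, 143, 161
n = 161; position = 40n/100 = 64.4.
This falls in the class 16 ≤ h < 20: L = 16, F = 57, f = 27, h = 4.
40th percentile ≈ 16 + ((64.4 − 57) / 27) × 4 = 17.0963

17.10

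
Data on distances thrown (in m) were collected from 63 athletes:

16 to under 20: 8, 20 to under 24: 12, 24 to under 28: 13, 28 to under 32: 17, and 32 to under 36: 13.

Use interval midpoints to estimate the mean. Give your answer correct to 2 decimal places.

Midpoints: 18, 22, 26, 30, 34
Σfm = 8×18 + 12×22 + 13×26 + 17×30 + 13×34 = 1698
n = Σf = 63
Mean = 1698 / 63 = 26.9524

26.95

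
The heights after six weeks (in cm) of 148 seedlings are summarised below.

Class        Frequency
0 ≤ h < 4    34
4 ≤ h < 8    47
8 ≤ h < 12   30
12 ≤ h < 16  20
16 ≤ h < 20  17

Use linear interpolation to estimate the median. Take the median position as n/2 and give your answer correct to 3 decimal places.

7.404

Cumulative frequencies: 34, 81, 111, 131, 148
n = 148; position = n/2 = 74.
This falls in the class 4 ≤ h < 8: L = 4, F = 34, f = 47, h = 4.
Median ≈ 4 + ((74 − 34) / 47) × 4 = 7.4043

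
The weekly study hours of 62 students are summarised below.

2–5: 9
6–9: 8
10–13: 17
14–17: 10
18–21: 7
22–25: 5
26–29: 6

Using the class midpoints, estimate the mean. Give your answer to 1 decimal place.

13.9

Midpoints: 3.5, 7.5, 11.5, 15.5, 19.5, 23.5, 27.5
Σfm = 9×3.5 + 8×7.5 + 17×11.5 + 10×15.5 + 7×19.5 + 5×23.5 + 6×27.5 = 861
n = Σf = 62
Mean = 861 / 62 = 13.8871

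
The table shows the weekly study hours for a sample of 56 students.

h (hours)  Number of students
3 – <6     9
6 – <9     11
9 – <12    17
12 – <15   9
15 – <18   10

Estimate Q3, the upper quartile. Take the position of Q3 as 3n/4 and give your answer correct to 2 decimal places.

13.67

Cumulative frequencies: 9, 20, 37, 46, 56
n = 56; position = 3n/4 = 42.
This falls in the class 12 – <15: L = 12, F = 37, f = 9, h = 3.
Upper quartile ≈ 12 + ((42 − 37) / 9) × 3 = 13.6667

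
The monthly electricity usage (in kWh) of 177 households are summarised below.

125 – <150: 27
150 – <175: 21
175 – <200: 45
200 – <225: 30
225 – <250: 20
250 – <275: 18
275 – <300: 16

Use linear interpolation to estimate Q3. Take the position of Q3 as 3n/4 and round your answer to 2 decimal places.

Cumulative frequencies: 27, 48, 93, 123, 143, 161, 177
n = 177; position = 3n/4 = 132.75.
This falls in the class 225 – <250: L = 225, F = 123, f = 20, h = 25.
Upper quartile ≈ 225 + ((132.75 − 123) / 20) × 25 = 237.1875

237.19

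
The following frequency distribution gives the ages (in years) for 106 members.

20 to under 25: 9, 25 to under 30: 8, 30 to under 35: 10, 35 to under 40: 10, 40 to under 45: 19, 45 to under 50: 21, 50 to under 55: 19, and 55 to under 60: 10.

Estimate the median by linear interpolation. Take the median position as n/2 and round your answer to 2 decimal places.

Cumulative frequencies: 9, 17, 27, 37, 56, 77, 96, 106
n = 106; position = n/2 = 53.
This falls in the class 40 to under 45: L = 40, F = 37, f = 19, h = 5.
Median ≈ 40 + ((53 − 37) / 19) × 5 = 44.2105

44.21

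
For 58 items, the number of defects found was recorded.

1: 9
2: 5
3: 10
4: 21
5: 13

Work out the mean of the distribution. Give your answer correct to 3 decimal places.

3.414

Values: 1, 2, 3, 4, 5
Σfx = 9×1 + 5×2 + 10×3 + 21×4 + 13×5 = 198
n = Σf = 58
Mean = 198 / 58 = 3.4138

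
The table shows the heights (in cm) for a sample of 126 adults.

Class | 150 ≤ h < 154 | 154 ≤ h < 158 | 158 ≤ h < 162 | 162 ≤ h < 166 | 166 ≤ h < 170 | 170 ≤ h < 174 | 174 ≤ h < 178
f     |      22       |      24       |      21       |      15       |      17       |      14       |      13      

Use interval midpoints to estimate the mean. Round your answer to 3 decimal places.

162.381

Midpoints: 152, 156, 160, 164, 168, 172, 176
Σfm = 22×152 + 24×156 + 21×160 + 15×164 + 17×168 + 14×172 + 13×176 = 20460
n = Σf = 126
Mean = 20460 / 126 = 162.3810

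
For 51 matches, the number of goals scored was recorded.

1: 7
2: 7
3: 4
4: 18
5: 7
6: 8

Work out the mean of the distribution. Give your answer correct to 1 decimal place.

3.7

Values: 1, 2, 3, 4, 5, 6
Σfx = 7×1 + 7×2 + 4×3 + 18×4 + 7×5 + 8×6 = 188
n = Σf = 51
Mean = 188 / 51 = 3.6863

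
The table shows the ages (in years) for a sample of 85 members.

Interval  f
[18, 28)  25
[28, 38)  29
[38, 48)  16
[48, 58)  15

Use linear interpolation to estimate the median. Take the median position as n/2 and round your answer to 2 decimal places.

Cumulative frequencies: 25, 54, 70, 85
n = 85; position = n/2 = 42.5.
This falls in the class [28, 38): L = 28, F = 25, f = 29, h = 10.
Median ≈ 28 + ((42.5 − 25) / 29) × 10 = 34.0345

34.03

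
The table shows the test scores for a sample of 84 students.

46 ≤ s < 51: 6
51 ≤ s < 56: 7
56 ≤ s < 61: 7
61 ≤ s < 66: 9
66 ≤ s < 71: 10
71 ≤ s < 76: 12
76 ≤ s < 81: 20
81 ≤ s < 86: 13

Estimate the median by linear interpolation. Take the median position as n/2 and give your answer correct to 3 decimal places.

Cumulative frequencies: 6, 13, 20, 29, 39, 51, 71, 84
n = 84; position = n/2 = 42.
This falls in the class 71 ≤ s < 76: L = 71, F = 39, f = 12, h = 5.
Median ≈ 71 + ((42 − 39) / 12) × 5 = 72.2500

72.250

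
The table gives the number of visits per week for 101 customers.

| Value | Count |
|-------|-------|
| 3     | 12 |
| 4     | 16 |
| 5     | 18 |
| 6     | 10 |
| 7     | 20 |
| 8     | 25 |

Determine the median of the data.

Cumulative frequencies: 12, 28, 46, 56, 76, 101
n = 101, so the median is the value in position (n+1)/2 = 51.
Position 51 falls at value 6.

6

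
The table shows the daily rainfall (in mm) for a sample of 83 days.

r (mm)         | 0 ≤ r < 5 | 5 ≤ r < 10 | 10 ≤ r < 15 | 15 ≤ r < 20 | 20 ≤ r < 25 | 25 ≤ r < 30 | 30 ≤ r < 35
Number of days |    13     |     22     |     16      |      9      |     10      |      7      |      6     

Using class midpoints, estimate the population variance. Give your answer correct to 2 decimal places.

82.49

Midpoints: 2.5, 7.5, 12.5, 17.5, 22.5, 27.5, 32.5
n = 83, Σfm = 1167.5, mean = 14.0663
Σfm² = 23268.75
Σf(m − x̄)² = Σfm² − (Σfm)²/n = 23268.75 − 1167.5²/83 = 6846.3855
Population variance = 6846.3855 / 83 = 82.4866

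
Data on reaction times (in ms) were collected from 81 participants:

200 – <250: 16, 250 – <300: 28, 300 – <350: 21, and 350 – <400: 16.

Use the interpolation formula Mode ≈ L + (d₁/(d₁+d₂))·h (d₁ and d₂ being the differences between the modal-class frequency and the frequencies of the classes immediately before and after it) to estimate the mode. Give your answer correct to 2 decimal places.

281.58

Modal class: 250 – <300 (highest frequency 28).
d₁ = 28 − 16 = 12, d₂ = 28 − 21 = 7
Mode ≈ 250 + (12/(12+7)) × 50 = 250 + 31.5789 = 281.5789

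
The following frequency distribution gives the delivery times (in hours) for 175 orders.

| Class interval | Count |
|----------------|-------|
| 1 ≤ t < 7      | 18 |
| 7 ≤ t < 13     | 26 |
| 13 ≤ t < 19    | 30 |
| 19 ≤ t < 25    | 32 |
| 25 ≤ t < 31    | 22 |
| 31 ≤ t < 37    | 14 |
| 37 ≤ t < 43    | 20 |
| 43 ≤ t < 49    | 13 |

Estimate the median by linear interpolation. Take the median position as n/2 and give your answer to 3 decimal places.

Cumulative frequencies: 18, 44, 74, 106, 128, 142, 162, 175
n = 175; position = n/2 = 87.5.
This falls in the class 19 ≤ t < 25: L = 19, F = 74, f = 32, h = 6.
Median ≈ 19 + ((87.5 − 74) / 32) × 6 = 21.5312

21.531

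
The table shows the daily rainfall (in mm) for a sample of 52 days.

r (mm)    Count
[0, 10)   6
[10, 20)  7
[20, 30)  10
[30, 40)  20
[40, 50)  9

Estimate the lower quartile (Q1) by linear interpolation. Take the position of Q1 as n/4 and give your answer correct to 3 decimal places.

20.000

Cumulative frequencies: 6, 13, 23, 43, 52
n = 52; position = n/4 = 13.
This falls in the class [10, 20): L = 10, F = 6, f = 7, h = 10.
Lower quartile ≈ 10 + ((13 − 6) / 7) × 10 = 20.0000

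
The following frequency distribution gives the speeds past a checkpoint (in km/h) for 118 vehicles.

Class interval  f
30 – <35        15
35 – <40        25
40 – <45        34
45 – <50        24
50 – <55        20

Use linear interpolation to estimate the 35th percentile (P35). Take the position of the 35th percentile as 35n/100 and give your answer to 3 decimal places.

Cumulative frequencies: 15, 40, 74, 98, 118
n = 118; position = 35n/100 = 41.3.
This falls in the class 40 – <45: L = 40, F = 40, f = 34, h = 5.
35th percentile ≈ 40 + ((41.3 − 40) / 34) × 5 = 40.1912

40.191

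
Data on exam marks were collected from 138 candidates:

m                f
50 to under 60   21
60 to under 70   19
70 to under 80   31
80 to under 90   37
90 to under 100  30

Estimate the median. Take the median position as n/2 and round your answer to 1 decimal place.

79.4

Cumulative frequencies: 21, 40, 71, 108, 138
n = 138; position = n/2 = 69.
This falls in the class 70 to under 80: L = 70, F = 40, f = 31, h = 10.
Median ≈ 70 + ((69 − 40) / 31) × 10 = 79.3548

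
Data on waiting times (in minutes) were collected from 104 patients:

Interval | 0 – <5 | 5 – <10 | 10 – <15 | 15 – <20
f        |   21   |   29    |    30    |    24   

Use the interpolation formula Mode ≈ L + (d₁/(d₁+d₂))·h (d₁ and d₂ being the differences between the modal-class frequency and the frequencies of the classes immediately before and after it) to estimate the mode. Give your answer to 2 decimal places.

10.71

Modal class: 10 – <15 (highest frequency 30).
d₁ = 30 − 29 = 1, d₂ = 30 − 24 = 6
Mode ≈ 10 + (1/(1+6)) × 5 = 10 + 0.7143 = 10.7143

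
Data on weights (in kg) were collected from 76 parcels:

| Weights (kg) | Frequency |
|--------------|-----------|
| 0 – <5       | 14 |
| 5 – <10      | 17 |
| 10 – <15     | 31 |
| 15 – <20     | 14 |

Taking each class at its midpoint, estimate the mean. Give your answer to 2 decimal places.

Midpoints: 2.5, 7.5, 12.5, 17.5
Σfm = 14×2.5 + 17×7.5 + 31×12.5 + 14×17.5 = 795
n = Σf = 76
Mean = 795 / 76 = 10.4605

10.46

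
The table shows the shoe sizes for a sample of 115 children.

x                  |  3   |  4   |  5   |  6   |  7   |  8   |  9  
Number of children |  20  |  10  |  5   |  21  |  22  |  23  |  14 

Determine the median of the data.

Cumulative frequencies: 20, 30, 35, 56, 78, 101, 115
n = 115, so the median is the value in position (n+1)/2 = 58.
Position 58 falls at value 7.

7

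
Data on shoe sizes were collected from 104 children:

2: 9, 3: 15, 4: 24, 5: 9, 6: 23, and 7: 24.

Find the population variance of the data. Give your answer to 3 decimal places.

2.722

Values: 2, 3, 4, 5, 6, 7
n = 104, Σfx = 510, mean = 4.9038
Σfx² = 2784
Σf(x − x̄)² = Σfx² − (Σfx)²/n = 2784 − 510²/104 = 283.0385
Population variance = 283.0385 / 104 = 2.7215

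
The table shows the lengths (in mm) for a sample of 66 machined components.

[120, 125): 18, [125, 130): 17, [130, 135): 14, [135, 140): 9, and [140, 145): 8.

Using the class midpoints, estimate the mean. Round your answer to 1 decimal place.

Midpoints: 122.5, 127.5, 132.5, 137.5, 142.5
Σfm = 18×122.5 + 17×127.5 + 14×132.5 + 9×137.5 + 8×142.5 = 8605
n = Σf = 66
Mean = 8605 / 66 = 130.3788

130.4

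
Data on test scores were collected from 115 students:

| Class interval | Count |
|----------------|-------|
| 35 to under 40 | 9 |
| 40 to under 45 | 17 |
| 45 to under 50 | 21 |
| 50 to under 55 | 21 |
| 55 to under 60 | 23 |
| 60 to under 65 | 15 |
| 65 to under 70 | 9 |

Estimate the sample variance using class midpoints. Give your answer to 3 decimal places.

Midpoints: 37.5, 42.5, 47.5, 52.5, 57.5, 62.5, 67.5
n = 115, Σfm = 6027.5, mean = 52.4130
Σfm² = 324268.75
Σf(m − x̄)² = Σfm² − (Σfm)²/n = 324268.75 − 6027.5²/115 = 8349.1304
Sample variance = 8349.1304 / 114 = 73.2380

73.238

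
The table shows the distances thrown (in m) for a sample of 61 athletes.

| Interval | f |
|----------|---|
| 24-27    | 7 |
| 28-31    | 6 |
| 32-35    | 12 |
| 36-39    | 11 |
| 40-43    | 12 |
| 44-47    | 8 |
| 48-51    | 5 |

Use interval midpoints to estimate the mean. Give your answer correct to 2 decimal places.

37.37

Midpoints: 25.5, 29.5, 33.5, 37.5, 41.5, 45.5, 49.5
Σfm = 7×25.5 + 6×29.5 + 12×33.5 + 11×37.5 + 12×41.5 + 8×45.5 + 5×49.5 = 2279.5
n = Σf = 61
Mean = 2279.5 / 61 = 37.3689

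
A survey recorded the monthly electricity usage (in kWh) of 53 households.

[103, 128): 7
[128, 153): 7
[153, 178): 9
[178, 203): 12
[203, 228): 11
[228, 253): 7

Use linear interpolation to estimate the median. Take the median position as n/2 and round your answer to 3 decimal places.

185.292

Cumulative frequencies: 7, 14, 23, 35, 46, 53
n = 53; position = n/2 = 26.5.
This falls in the class [178, 203): L = 178, F = 23, f = 12, h = 25.
Median ≈ 178 + ((26.5 − 23) / 12) × 25 = 185.2917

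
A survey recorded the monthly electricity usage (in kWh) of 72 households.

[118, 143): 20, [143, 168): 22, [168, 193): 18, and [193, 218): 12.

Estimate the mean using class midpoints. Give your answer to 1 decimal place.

Midpoints: 130.5, 155.5, 180.5, 205.5
Σfm = 20×130.5 + 22×155.5 + 18×180.5 + 12×205.5 = 11746
n = Σf = 72
Mean = 11746 / 72 = 163.1389

163.1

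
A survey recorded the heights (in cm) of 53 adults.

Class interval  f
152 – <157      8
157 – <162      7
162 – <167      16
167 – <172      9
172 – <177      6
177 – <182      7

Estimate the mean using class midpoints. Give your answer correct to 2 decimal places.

166.29

Midpoints: 154.5, 159.5, 164.5, 169.5, 174.5, 179.5
Σfm = 8×154.5 + 7×159.5 + 16×164.5 + 9×169.5 + 6×174.5 + 7×179.5 = 8813.5
n = Σf = 53
Mean = 8813.5 / 53 = 166.2925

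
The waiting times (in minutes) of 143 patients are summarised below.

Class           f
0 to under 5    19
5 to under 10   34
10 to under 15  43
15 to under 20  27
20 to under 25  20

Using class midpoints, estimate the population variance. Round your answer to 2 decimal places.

Midpoints: 2.5, 7.5, 12.5, 17.5, 22.5
n = 143, Σfm = 1762.5, mean = 12.3252
Σfm² = 27143.75
Σf(m − x̄)² = Σfm² − (Σfm)²/n = 27143.75 − 1762.5²/143 = 5420.6294
Population variance = 5420.6294 / 143 = 37.9065

37.91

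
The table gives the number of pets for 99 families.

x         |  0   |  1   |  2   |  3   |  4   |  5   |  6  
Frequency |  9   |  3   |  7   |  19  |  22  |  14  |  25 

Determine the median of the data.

4

Cumulative frequencies: 9, 12, 19, 38, 60, 74, 99
n = 99, so the median is the value in position (n+1)/2 = 50.
Position 50 falls at value 4.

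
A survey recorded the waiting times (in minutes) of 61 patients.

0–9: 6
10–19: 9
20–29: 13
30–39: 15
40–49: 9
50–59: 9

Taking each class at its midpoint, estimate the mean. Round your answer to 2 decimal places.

Midpoints: 4.5, 14.5, 24.5, 34.5, 44.5, 54.5
Σfm = 6×4.5 + 9×14.5 + 13×24.5 + 15×34.5 + 9×44.5 + 9×54.5 = 1884.5
n = Σf = 61
Mean = 1884.5 / 61 = 30.8934

30.89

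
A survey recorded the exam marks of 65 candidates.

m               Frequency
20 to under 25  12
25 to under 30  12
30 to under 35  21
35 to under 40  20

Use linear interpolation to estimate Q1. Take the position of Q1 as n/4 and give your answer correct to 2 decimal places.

26.77

Cumulative frequencies: 12, 24, 45, 65
n = 65; position = n/4 = 16.25.
This falls in the class 25 to under 30: L = 25, F = 12, f = 12, h = 5.
Lower quartile ≈ 25 + ((16.25 − 12) / 12) × 5 = 26.7708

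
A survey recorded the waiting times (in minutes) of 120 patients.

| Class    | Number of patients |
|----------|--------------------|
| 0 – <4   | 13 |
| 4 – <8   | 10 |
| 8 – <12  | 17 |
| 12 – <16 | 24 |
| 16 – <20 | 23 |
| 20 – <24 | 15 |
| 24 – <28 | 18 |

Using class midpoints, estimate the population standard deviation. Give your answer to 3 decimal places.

7.403

Midpoints: 2, 6, 10, 14, 18, 22, 26
n = 120, Σfm = 1804, mean = 15.0333
Σfm² = 33696
Σf(m − x̄)² = Σfm² − (Σfm)²/n = 33696 − 1804²/120 = 6575.8667
Population variance = 6575.8667 / 120 = 54.7989
Standard deviation = √54.7989 = 7.4026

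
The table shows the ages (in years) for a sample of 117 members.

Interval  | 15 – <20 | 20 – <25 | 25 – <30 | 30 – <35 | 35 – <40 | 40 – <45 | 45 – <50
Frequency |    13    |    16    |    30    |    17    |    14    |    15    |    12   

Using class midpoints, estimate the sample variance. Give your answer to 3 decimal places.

Midpoints: 17.5, 22.5, 27.5, 32.5, 37.5, 42.5, 47.5
n = 117, Σfm = 3697.5, mean = 31.6026
Σfm² = 126581.25
Σf(m − x̄)² = Σfm² − (Σfm)²/n = 126581.25 − 3697.5²/117 = 9730.7692
Sample variance = 9730.7692 / 116 = 83.8859

83.886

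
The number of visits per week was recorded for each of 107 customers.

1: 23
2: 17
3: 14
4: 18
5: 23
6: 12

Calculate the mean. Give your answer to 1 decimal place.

3.3

Values: 1, 2, 3, 4, 5, 6
Σfx = 23×1 + 17×2 + 14×3 + 18×4 + 23×5 + 12×6 = 358
n = Σf = 107
Mean = 358 / 107 = 3.3458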